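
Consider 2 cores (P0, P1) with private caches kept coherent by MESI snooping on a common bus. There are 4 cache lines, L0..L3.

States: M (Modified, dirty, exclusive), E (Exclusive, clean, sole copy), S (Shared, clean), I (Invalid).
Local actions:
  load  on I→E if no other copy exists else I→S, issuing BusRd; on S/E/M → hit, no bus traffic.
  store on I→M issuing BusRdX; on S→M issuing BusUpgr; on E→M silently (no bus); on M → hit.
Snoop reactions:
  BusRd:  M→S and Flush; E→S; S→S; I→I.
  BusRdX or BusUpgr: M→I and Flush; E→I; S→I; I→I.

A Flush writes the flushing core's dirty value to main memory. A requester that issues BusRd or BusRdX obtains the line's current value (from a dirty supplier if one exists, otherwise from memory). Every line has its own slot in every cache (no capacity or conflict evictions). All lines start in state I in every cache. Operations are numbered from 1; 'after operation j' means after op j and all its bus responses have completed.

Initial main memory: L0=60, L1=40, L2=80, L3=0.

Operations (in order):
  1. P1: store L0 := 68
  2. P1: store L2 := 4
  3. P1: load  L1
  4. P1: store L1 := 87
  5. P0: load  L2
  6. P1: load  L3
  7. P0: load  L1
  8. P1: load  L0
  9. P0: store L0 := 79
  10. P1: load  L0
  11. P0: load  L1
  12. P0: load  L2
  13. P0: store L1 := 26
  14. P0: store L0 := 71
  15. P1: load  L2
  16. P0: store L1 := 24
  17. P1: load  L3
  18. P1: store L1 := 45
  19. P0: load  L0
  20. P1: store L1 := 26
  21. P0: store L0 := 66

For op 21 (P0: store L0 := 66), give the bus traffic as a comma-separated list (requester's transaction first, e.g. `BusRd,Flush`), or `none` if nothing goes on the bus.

bus = none

1. P1: store L0 := 68  bus=[BusRdX]  L0: P0=I P1=M  mem[L0]=60
2. P1: store L2 := 4  bus=[BusRdX]  L2: P0=I P1=M  mem[L2]=80
3. P1: load  L1  bus=[BusRd]  L1: P0=I P1=E  mem[L1]=40
4. P1: store L1 := 87  bus=[-]  L1: P0=I P1=M  mem[L1]=40
5. P0: load  L2  bus=[BusRd,Flush]  L2: P0=S P1=S  mem[L2]=4
6. P1: load  L3  bus=[BusRd]  L3: P0=I P1=E  mem[L3]=0
7. P0: load  L1  bus=[BusRd,Flush]  L1: P0=S P1=S  mem[L1]=87
8. P1: load  L0  bus=[-]  L0: P0=I P1=M  mem[L0]=60
9. P0: store L0 := 79  bus=[BusRdX,Flush]  L0: P0=M P1=I  mem[L0]=68
10. P1: load  L0  bus=[BusRd,Flush]  L0: P0=S P1=S  mem[L0]=79
11. P0: load  L1  bus=[-]  L1: P0=S P1=S  mem[L1]=87
12. P0: load  L2  bus=[-]  L2: P0=S P1=S  mem[L2]=4
13. P0: store L1 := 26  bus=[BusUpgr]  L1: P0=M P1=I  mem[L1]=87
14. P0: store L0 := 71  bus=[BusUpgr]  L0: P0=M P1=I  mem[L0]=79
15. P1: load  L2  bus=[-]  L2: P0=S P1=S  mem[L2]=4
16. P0: store L1 := 24  bus=[-]  L1: P0=M P1=I  mem[L1]=87
17. P1: load  L3  bus=[-]  L3: P0=I P1=E  mem[L3]=0
18. P1: store L1 := 45  bus=[BusRdX,Flush]  L1: P0=I P1=M  mem[L1]=24
19. P0: load  L0  bus=[-]  L0: P0=M P1=I  mem[L0]=79
20. P1: store L1 := 26  bus=[-]  L1: P0=I P1=M  mem[L1]=24
21. P0: store L0 := 66  bus=[-]  L0: P0=M P1=I  mem[L0]=79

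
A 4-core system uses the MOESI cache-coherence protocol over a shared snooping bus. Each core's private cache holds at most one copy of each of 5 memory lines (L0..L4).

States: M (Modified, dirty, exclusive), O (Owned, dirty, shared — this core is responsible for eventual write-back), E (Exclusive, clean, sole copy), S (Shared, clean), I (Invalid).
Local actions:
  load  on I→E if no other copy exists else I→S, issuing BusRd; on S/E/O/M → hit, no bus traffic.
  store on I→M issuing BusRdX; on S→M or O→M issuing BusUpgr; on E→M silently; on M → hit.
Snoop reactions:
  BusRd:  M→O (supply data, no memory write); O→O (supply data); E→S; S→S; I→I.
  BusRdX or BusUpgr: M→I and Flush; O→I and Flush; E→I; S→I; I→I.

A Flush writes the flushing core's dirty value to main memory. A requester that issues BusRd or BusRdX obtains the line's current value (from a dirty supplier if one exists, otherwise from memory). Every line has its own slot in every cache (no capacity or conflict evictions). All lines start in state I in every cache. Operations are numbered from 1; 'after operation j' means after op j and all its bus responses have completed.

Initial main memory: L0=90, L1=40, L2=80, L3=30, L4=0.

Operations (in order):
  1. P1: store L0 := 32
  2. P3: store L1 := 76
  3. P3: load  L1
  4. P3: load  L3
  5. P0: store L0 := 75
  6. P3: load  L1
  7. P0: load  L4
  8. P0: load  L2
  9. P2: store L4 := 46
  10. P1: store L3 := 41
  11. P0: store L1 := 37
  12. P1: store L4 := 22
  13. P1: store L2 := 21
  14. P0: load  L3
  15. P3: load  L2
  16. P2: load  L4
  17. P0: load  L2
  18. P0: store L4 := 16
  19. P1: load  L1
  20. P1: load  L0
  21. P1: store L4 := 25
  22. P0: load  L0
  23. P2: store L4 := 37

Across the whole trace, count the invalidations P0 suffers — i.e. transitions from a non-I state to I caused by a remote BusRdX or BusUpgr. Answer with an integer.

1. P1: store L0 := 32  bus=[BusRdX]  L0: P0=I P1=M P2=I P3=I  mem[L0]=90
2. P3: store L1 := 76  bus=[BusRdX]  L1: P0=I P1=I P2=I P3=M  mem[L1]=40
3. P3: load  L1  bus=[-]  L1: P0=I P1=I P2=I P3=M  mem[L1]=40
4. P3: load  L3  bus=[BusRd]  L3: P0=I P1=I P2=I P3=E  mem[L3]=30
5. P0: store L0 := 75  bus=[BusRdX,Flush]  L0: P0=M P1=I P2=I P3=I  mem[L0]=32
6. P3: load  L1  bus=[-]  L1: P0=I P1=I P2=I P3=M  mem[L1]=40
7. P0: load  L4  bus=[BusRd]  L4: P0=E P1=I P2=I P3=I  mem[L4]=0
8. P0: load  L2  bus=[BusRd]  L2: P0=E P1=I P2=I P3=I  mem[L2]=80
9. P2: store L4 := 46  bus=[BusRdX]  L4: P0=I P1=I P2=M P3=I  mem[L4]=0
10. P1: store L3 := 41  bus=[BusRdX]  L3: P0=I P1=M P2=I P3=I  mem[L3]=30
11. P0: store L1 := 37  bus=[BusRdX,Flush]  L1: P0=M P1=I P2=I P3=I  mem[L1]=76
12. P1: store L4 := 22  bus=[BusRdX,Flush]  L4: P0=I P1=M P2=I P3=I  mem[L4]=46
13. P1: store L2 := 21  bus=[BusRdX]  L2: P0=I P1=M P2=I P3=I  mem[L2]=80
14. P0: load  L3  bus=[BusRd]  L3: P0=S P1=O P2=I P3=I  mem[L3]=30
15. P3: load  L2  bus=[BusRd]  L2: P0=I P1=O P2=I P3=S  mem[L2]=80
16. P2: load  L4  bus=[BusRd]  L4: P0=I P1=O P2=S P3=I  mem[L4]=46
17. P0: load  L2  bus=[BusRd]  L2: P0=S P1=O P2=I P3=S  mem[L2]=80
18. P0: store L4 := 16  bus=[BusRdX,Flush]  L4: P0=M P1=I P2=I P3=I  mem[L4]=22
19. P1: load  L1  bus=[BusRd]  L1: P0=O P1=S P2=I P3=I  mem[L1]=76
20. P1: load  L0  bus=[BusRd]  L0: P0=O P1=S P2=I P3=I  mem[L0]=32
21. P1: store L4 := 25  bus=[BusRdX,Flush]  L4: P0=I P1=M P2=I P3=I  mem[L4]=16
22. P0: load  L0  bus=[-]  L0: P0=O P1=S P2=I P3=I  mem[L0]=32
23. P2: store L4 := 37  bus=[BusRdX,Flush]  L4: P0=I P1=I P2=M P3=I  mem[L4]=25

invalidations = 3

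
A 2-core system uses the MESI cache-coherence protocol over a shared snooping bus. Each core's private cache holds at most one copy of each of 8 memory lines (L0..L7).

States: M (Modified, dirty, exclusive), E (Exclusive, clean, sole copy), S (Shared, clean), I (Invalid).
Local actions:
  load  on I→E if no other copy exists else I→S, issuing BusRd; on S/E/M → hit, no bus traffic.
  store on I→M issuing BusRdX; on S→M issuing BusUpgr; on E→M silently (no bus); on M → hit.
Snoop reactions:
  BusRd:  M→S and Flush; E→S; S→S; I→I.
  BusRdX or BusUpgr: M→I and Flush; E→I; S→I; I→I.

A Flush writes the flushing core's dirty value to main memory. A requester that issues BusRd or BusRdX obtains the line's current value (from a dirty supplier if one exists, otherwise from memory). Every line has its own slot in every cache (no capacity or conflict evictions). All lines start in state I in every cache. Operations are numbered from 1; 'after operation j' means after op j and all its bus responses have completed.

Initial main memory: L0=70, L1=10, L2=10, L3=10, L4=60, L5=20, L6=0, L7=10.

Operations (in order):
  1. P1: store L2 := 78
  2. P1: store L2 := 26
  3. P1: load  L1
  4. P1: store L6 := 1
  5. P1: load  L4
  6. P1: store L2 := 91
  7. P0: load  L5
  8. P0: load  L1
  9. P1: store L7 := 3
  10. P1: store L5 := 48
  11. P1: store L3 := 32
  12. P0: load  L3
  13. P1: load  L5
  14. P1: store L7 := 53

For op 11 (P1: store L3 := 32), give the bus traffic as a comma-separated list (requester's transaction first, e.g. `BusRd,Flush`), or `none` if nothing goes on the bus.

bus = BusRdX

1. P1: store L2 := 78  bus=[BusRdX]  L2: P0=I P1=M  mem[L2]=10
2. P1: store L2 := 26  bus=[-]  L2: P0=I P1=M  mem[L2]=10
3. P1: load  L1  bus=[BusRd]  L1: P0=I P1=E  mem[L1]=10
4. P1: store L6 := 1  bus=[BusRdX]  L6: P0=I P1=M  mem[L6]=0
5. P1: load  L4  bus=[BusRd]  L4: P0=I P1=E  mem[L4]=60
6. P1: store L2 := 91  bus=[-]  L2: P0=I P1=M  mem[L2]=10
7. P0: load  L5  bus=[BusRd]  L5: P0=E P1=I  mem[L5]=20
8. P0: load  L1  bus=[BusRd]  L1: P0=S P1=S  mem[L1]=10
9. P1: store L7 := 3  bus=[BusRdX]  L7: P0=I P1=M  mem[L7]=10
10. P1: store L5 := 48  bus=[BusRdX]  L5: P0=I P1=M  mem[L5]=20
11. P1: store L3 := 32  bus=[BusRdX]  L3: P0=I P1=M  mem[L3]=10
12. P0: load  L3  bus=[BusRd,Flush]  L3: P0=S P1=S  mem[L3]=32
13. P1: load  L5  bus=[-]  L5: P0=I P1=M  mem[L5]=20
14. P1: store L7 := 53  bus=[-]  L7: P0=I P1=M  mem[L7]=10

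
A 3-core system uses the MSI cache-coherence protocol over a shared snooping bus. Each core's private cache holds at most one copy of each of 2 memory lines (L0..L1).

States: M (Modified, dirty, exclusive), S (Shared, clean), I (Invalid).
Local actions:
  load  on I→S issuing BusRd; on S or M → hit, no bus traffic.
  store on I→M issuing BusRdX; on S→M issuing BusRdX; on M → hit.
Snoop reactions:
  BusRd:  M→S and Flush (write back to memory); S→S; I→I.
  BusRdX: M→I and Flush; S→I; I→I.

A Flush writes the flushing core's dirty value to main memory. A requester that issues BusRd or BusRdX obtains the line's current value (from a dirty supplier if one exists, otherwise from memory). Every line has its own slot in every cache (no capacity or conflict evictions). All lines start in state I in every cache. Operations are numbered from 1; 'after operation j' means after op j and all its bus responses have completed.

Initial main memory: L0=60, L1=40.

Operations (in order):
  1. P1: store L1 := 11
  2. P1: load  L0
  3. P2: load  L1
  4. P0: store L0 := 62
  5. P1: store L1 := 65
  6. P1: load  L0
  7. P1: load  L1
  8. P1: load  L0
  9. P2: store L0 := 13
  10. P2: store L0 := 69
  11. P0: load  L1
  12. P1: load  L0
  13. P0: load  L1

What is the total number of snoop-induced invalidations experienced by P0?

invalidations = 1

  op1 P1: store L1 := 11 → I/M/I on L1; bus BusRdX; mem=40
  op2 P1: load  L0 → I/S/I on L0; bus BusRd; mem=60
  op3 P2: load  L1 → I/S/S on L1; bus BusRd Flush; mem=11
  op4 P0: store L0 := 62 → M/I/I on L0; bus BusRdX; mem=60
  op5 P1: store L1 := 65 → I/M/I on L1; bus BusRdX; mem=11
  op6 P1: load  L0 → S/S/I on L0; bus BusRd Flush; mem=62
  op7 P1: load  L1 → I/M/I on L1; bus (none); mem=11
  op8 P1: load  L0 → S/S/I on L0; bus (none); mem=62
  op9 P2: store L0 := 13 → I/I/M on L0; bus BusRdX; mem=62
  op10 P2: store L0 := 69 → I/I/M on L0; bus (none); mem=62
  op11 P0: load  L1 → S/S/I on L1; bus BusRd Flush; mem=65
  op12 P1: load  L0 → I/S/S on L0; bus BusRd Flush; mem=69
  op13 P0: load  L1 → S/S/I on L1; bus (none); mem=65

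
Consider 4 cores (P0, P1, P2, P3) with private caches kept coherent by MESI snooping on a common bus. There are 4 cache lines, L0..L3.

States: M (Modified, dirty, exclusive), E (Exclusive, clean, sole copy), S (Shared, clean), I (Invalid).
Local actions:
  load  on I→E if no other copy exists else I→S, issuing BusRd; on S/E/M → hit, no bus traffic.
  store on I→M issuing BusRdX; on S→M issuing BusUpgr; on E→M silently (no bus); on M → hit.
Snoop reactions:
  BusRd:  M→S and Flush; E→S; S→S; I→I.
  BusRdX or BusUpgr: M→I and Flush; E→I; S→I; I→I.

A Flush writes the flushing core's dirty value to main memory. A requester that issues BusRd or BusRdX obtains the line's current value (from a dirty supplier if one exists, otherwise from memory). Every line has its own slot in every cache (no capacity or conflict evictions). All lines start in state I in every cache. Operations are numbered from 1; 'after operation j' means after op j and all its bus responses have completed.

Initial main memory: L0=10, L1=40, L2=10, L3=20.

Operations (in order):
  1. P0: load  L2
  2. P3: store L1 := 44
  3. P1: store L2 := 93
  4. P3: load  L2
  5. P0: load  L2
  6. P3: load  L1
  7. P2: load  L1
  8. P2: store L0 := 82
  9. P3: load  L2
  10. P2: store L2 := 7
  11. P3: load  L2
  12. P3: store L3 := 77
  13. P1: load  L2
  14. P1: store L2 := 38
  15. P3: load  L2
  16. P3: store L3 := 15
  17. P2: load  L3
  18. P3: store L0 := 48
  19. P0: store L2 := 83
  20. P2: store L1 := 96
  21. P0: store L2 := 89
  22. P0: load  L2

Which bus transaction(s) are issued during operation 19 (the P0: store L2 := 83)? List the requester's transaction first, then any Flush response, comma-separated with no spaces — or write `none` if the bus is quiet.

bus = BusRdX

  op1 P0: load  L2 → E/I/I/I on L2; bus BusRd; mem=10
  op2 P3: store L1 := 44 → I/I/I/M on L1; bus BusRdX; mem=40
  op3 P1: store L2 := 93 → I/M/I/I on L2; bus BusRdX; mem=10
  op4 P3: load  L2 → I/S/I/S on L2; bus BusRd Flush; mem=93
  op5 P0: load  L2 → S/S/I/S on L2; bus BusRd; mem=93
  op6 P3: load  L1 → I/I/I/M on L1; bus (none); mem=40
  op7 P2: load  L1 → I/I/S/S on L1; bus BusRd Flush; mem=44
  op8 P2: store L0 := 82 → I/I/M/I on L0; bus BusRdX; mem=10
  op9 P3: load  L2 → S/S/I/S on L2; bus (none); mem=93
  op10 P2: store L2 := 7 → I/I/M/I on L2; bus BusRdX; mem=93
  op11 P3: load  L2 → I/I/S/S on L2; bus BusRd Flush; mem=7
  op12 P3: store L3 := 77 → I/I/I/M on L3; bus BusRdX; mem=20
  op13 P1: load  L2 → I/S/S/S on L2; bus BusRd; mem=7
  op14 P1: store L2 := 38 → I/M/I/I on L2; bus BusUpgr; mem=7
  op15 P3: load  L2 → I/S/I/S on L2; bus BusRd Flush; mem=38
  op16 P3: store L3 := 15 → I/I/I/M on L3; bus (none); mem=20
  op17 P2: load  L3 → I/I/S/S on L3; bus BusRd Flush; mem=15
  op18 P3: store L0 := 48 → I/I/I/M on L0; bus BusRdX Flush; mem=82
  op19 P0: store L2 := 83 → M/I/I/I on L2; bus BusRdX; mem=38
  op20 P2: store L1 := 96 → I/I/M/I on L1; bus BusUpgr; mem=44
  op21 P0: store L2 := 89 → M/I/I/I on L2; bus (none); mem=38
  op22 P0: load  L2 → M/I/I/I on L2; bus (none); mem=38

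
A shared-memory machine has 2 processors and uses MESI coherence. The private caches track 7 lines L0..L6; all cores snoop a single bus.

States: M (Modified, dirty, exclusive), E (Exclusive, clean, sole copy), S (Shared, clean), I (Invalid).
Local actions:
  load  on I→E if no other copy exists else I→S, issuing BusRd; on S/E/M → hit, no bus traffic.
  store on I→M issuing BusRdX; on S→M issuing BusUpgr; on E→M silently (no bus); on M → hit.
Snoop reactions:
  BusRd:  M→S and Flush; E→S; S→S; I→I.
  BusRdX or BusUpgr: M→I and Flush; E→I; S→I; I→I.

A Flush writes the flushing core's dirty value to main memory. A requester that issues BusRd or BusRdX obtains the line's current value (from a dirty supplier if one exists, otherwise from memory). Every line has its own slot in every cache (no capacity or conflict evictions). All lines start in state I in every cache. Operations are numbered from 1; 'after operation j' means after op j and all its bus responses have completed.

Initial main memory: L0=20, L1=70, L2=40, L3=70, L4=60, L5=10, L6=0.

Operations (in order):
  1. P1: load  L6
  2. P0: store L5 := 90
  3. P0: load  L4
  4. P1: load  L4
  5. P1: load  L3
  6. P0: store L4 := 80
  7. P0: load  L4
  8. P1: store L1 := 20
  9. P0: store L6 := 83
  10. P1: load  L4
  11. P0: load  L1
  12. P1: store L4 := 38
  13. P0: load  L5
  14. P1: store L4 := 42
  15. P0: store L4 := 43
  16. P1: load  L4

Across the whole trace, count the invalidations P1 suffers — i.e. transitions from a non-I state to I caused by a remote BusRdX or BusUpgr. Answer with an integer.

invalidations = 3

[1] P1: load  L6 | P0:I, P1:E(0) | bus: BusRd
[2] P0: store L5 := 90 | P0:M(90), P1:I | bus: BusRdX
[3] P0: load  L4 | P0:E(60), P1:I | bus: BusRd
[4] P1: load  L4 | P0:S(60), P1:S(60) | bus: BusRd
[5] P1: load  L3 | P0:I, P1:E(70) | bus: BusRd
[6] P0: store L4 := 80 | P0:M(80), P1:I | bus: BusUpgr
[7] P0: load  L4 | P0:M(80), P1:I | bus: none
[8] P1: store L1 := 20 | P0:I, P1:M(20) | bus: BusRdX
[9] P0: store L6 := 83 | P0:M(83), P1:I | bus: BusRdX
[10] P1: load  L4 | P0:S(80), P1:S(80) | bus: BusRd,Flush
[11] P0: load  L1 | P0:S(20), P1:S(20) | bus: BusRd,Flush
[12] P1: store L4 := 38 | P0:I, P1:M(38) | bus: BusUpgr
[13] P0: load  L5 | P0:M(90), P1:I | bus: none
[14] P1: store L4 := 42 | P0:I, P1:M(42) | bus: none
[15] P0: store L4 := 43 | P0:M(43), P1:I | bus: BusRdX,Flush
[16] P1: load  L4 | P0:S(43), P1:S(43) | bus: BusRd,Flush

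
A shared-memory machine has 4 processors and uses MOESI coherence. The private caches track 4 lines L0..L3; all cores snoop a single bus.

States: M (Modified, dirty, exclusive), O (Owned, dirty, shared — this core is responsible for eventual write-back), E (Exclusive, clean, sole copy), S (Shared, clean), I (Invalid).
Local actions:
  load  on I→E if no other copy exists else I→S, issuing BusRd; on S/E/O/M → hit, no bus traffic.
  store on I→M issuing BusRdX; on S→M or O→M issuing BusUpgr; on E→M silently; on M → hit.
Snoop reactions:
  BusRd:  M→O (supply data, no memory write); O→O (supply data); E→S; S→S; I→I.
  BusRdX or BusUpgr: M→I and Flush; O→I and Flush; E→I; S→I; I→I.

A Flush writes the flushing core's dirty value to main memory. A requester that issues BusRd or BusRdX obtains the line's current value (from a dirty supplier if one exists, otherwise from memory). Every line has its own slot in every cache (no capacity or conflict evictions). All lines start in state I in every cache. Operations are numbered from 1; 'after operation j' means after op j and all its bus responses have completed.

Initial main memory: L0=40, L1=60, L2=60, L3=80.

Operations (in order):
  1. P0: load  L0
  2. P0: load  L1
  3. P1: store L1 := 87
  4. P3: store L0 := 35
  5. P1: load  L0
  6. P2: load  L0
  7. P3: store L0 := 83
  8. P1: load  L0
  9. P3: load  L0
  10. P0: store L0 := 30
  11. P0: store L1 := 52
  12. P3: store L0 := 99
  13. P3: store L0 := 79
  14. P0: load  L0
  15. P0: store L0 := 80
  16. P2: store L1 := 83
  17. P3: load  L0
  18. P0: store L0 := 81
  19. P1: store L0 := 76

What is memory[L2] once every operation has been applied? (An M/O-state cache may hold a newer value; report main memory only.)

1. P0: load  L0  bus=[BusRd]  L0: P0=E P1=I P2=I P3=I  mem[L0]=40
2. P0: load  L1  bus=[BusRd]  L1: P0=E P1=I P2=I P3=I  mem[L1]=60
3. P1: store L1 := 87  bus=[BusRdX]  L1: P0=I P1=M P2=I P3=I  mem[L1]=60
4. P3: store L0 := 35  bus=[BusRdX]  L0: P0=I P1=I P2=I P3=M  mem[L0]=40
5. P1: load  L0  bus=[BusRd]  L0: P0=I P1=S P2=I P3=O  mem[L0]=40
6. P2: load  L0  bus=[BusRd]  L0: P0=I P1=S P2=S P3=O  mem[L0]=40
7. P3: store L0 := 83  bus=[BusUpgr]  L0: P0=I P1=I P2=I P3=M  mem[L0]=40
8. P1: load  L0  bus=[BusRd]  L0: P0=I P1=S P2=I P3=O  mem[L0]=40
9. P3: load  L0  bus=[-]  L0: P0=I P1=S P2=I P3=O  mem[L0]=40
10. P0: store L0 := 30  bus=[BusRdX,Flush]  L0: P0=M P1=I P2=I P3=I  mem[L0]=83
11. P0: store L1 := 52  bus=[BusRdX,Flush]  L1: P0=M P1=I P2=I P3=I  mem[L1]=87
12. P3: store L0 := 99  bus=[BusRdX,Flush]  L0: P0=I P1=I P2=I P3=M  mem[L0]=30
13. P3: store L0 := 79  bus=[-]  L0: P0=I P1=I P2=I P3=M  mem[L0]=30
14. P0: load  L0  bus=[BusRd]  L0: P0=S P1=I P2=I P3=O  mem[L0]=30
15. P0: store L0 := 80  bus=[BusUpgr,Flush]  L0: P0=M P1=I P2=I P3=I  mem[L0]=79
16. P2: store L1 := 83  bus=[BusRdX,Flush]  L1: P0=I P1=I P2=M P3=I  mem[L1]=52
17. P3: load  L0  bus=[BusRd]  L0: P0=O P1=I P2=I P3=S  mem[L0]=79
18. P0: store L0 := 81  bus=[BusUpgr]  L0: P0=M P1=I P2=I P3=I  mem[L0]=79
19. P1: store L0 := 76  bus=[BusRdX,Flush]  L0: P0=I P1=M P2=I P3=I  mem[L0]=81

memory[L2] = 60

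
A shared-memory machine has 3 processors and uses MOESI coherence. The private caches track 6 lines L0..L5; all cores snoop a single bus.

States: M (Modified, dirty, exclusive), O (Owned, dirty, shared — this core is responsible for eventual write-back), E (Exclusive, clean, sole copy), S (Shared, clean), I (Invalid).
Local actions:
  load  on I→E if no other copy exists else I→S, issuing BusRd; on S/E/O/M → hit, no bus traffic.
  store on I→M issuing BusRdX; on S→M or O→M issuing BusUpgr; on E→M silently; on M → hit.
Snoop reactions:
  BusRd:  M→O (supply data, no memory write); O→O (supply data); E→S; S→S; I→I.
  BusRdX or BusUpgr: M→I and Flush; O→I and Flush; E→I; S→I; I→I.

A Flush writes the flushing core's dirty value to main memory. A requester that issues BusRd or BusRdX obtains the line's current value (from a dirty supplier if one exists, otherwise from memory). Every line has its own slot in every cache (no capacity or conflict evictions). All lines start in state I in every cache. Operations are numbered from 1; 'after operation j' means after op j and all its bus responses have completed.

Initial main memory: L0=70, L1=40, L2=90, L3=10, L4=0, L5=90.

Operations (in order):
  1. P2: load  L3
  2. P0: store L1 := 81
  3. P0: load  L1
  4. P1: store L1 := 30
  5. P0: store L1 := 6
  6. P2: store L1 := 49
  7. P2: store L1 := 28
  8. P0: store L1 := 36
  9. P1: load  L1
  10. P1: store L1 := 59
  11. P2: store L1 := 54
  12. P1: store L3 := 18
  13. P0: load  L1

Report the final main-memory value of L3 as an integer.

[1] P2: load  L3 | P0:I, P1:I, P2:E(10) | bus: BusRd
[2] P0: store L1 := 81 | P0:M(81), P1:I, P2:I | bus: BusRdX
[3] P0: load  L1 | P0:M(81), P1:I, P2:I | bus: none
[4] P1: store L1 := 30 | P0:I, P1:M(30), P2:I | bus: BusRdX,Flush
[5] P0: store L1 := 6 | P0:M(6), P1:I, P2:I | bus: BusRdX,Flush
[6] P2: store L1 := 49 | P0:I, P1:I, P2:M(49) | bus: BusRdX,Flush
[7] P2: store L1 := 28 | P0:I, P1:I, P2:M(28) | bus: none
[8] P0: store L1 := 36 | P0:M(36), P1:I, P2:I | bus: BusRdX,Flush
[9] P1: load  L1 | P0:O(36), P1:S(36), P2:I | bus: BusRd
[10] P1: store L1 := 59 | P0:I, P1:M(59), P2:I | bus: BusUpgr,Flush
[11] P2: store L1 := 54 | P0:I, P1:I, P2:M(54) | bus: BusRdX,Flush
[12] P1: store L3 := 18 | P0:I, P1:M(18), P2:I | bus: BusRdX
[13] P0: load  L1 | P0:S(54), P1:I, P2:O(54) | bus: BusRd

memory[L3] = 10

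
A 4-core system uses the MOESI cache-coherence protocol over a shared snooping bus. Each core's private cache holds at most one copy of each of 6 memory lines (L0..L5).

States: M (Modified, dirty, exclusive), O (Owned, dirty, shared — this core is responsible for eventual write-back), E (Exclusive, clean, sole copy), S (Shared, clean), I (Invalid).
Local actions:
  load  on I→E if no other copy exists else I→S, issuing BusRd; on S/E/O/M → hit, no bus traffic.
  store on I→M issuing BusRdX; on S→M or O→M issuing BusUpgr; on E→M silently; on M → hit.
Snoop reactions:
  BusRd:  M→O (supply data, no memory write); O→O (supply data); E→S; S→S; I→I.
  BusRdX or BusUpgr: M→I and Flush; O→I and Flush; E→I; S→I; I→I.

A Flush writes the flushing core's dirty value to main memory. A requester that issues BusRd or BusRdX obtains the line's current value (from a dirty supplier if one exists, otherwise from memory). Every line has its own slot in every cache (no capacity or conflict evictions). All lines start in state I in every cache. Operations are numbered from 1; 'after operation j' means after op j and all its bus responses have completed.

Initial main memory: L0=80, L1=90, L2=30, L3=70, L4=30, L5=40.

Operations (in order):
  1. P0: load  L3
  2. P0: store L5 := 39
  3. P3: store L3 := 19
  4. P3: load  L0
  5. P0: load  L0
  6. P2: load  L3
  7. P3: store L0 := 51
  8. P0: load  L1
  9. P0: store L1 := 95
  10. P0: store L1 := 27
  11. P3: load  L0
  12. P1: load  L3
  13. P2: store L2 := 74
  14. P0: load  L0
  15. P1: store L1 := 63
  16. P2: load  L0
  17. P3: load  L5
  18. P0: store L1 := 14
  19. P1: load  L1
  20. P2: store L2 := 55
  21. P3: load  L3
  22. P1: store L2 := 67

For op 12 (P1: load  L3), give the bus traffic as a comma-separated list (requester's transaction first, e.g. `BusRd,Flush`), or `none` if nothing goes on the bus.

1. P0: load  L3  bus=[BusRd]  L3: P0=E P1=I P2=I P3=I  mem[L3]=70
2. P0: store L5 := 39  bus=[BusRdX]  L5: P0=M P1=I P2=I P3=I  mem[L5]=40
3. P3: store L3 := 19  bus=[BusRdX]  L3: P0=I P1=I P2=I P3=M  mem[L3]=70
4. P3: load  L0  bus=[BusRd]  L0: P0=I P1=I P2=I P3=E  mem[L0]=80
5. P0: load  L0  bus=[BusRd]  L0: P0=S P1=I P2=I P3=S  mem[L0]=80
6. P2: load  L3  bus=[BusRd]  L3: P0=I P1=I P2=S P3=O  mem[L3]=70
7. P3: store L0 := 51  bus=[BusUpgr]  L0: P0=I P1=I P2=I P3=M  mem[L0]=80
8. P0: load  L1  bus=[BusRd]  L1: P0=E P1=I P2=I P3=I  mem[L1]=90
9. P0: store L1 := 95  bus=[-]  L1: P0=M P1=I P2=I P3=I  mem[L1]=90
10. P0: store L1 := 27  bus=[-]  L1: P0=M P1=I P2=I P3=I  mem[L1]=90
11. P3: load  L0  bus=[-]  L0: P0=I P1=I P2=I P3=M  mem[L0]=80
12. P1: load  L3  bus=[BusRd]  L3: P0=I P1=S P2=S P3=O  mem[L3]=70
13. P2: store L2 := 74  bus=[BusRdX]  L2: P0=I P1=I P2=M P3=I  mem[L2]=30
14. P0: load  L0  bus=[BusRd]  L0: P0=S P1=I P2=I P3=O  mem[L0]=80
15. P1: store L1 := 63  bus=[BusRdX,Flush]  L1: P0=I P1=M P2=I P3=I  mem[L1]=27
16. P2: load  L0  bus=[BusRd]  L0: P0=S P1=I P2=S P3=O  mem[L0]=80
17. P3: load  L5  bus=[BusRd]  L5: P0=O P1=I P2=I P3=S  mem[L5]=40
18. P0: store L1 := 14  bus=[BusRdX,Flush]  L1: P0=M P1=I P2=I P3=I  mem[L1]=63
19. P1: load  L1  bus=[BusRd]  L1: P0=O P1=S P2=I P3=I  mem[L1]=63
20. P2: store L2 := 55  bus=[-]  L2: P0=I P1=I P2=M P3=I  mem[L2]=30
21. P3: load  L3  bus=[-]  L3: P0=I P1=S P2=S P3=O  mem[L3]=70
22. P1: store L2 := 67  bus=[BusRdX,Flush]  L2: P0=I P1=M P2=I P3=I  mem[L2]=55

bus = BusRd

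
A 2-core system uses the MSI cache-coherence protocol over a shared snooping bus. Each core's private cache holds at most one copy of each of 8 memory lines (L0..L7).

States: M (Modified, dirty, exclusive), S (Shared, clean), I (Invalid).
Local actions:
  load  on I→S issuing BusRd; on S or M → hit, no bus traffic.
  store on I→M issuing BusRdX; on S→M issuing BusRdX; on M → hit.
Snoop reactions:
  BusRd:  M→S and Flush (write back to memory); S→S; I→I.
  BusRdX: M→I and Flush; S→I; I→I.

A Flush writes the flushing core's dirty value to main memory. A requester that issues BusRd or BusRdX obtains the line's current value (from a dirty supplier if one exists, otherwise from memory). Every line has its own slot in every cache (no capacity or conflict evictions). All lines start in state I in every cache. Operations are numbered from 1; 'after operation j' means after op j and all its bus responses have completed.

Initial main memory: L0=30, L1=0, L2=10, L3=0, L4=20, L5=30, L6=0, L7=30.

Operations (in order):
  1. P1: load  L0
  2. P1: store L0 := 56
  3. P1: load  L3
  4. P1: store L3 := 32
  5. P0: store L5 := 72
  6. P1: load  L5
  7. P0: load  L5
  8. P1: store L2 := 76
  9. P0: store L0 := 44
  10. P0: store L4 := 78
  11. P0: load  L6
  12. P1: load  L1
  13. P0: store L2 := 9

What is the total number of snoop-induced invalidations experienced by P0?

invalidations = 0

[1] P1: load  L0 | P0:I, P1:S(30) | bus: BusRd
[2] P1: store L0 := 56 | P0:I, P1:M(56) | bus: BusRdX
[3] P1: load  L3 | P0:I, P1:S(0) | bus: BusRd
[4] P1: store L3 := 32 | P0:I, P1:M(32) | bus: BusRdX
[5] P0: store L5 := 72 | P0:M(72), P1:I | bus: BusRdX
[6] P1: load  L5 | P0:S(72), P1:S(72) | bus: BusRd,Flush
[7] P0: load  L5 | P0:S(72), P1:S(72) | bus: none
[8] P1: store L2 := 76 | P0:I, P1:M(76) | bus: BusRdX
[9] P0: store L0 := 44 | P0:M(44), P1:I | bus: BusRdX,Flush
[10] P0: store L4 := 78 | P0:M(78), P1:I | bus: BusRdX
[11] P0: load  L6 | P0:S(0), P1:I | bus: BusRd
[12] P1: load  L1 | P0:I, P1:S(0) | bus: BusRd
[13] P0: store L2 := 9 | P0:M(9), P1:I | bus: BusRdX,Flush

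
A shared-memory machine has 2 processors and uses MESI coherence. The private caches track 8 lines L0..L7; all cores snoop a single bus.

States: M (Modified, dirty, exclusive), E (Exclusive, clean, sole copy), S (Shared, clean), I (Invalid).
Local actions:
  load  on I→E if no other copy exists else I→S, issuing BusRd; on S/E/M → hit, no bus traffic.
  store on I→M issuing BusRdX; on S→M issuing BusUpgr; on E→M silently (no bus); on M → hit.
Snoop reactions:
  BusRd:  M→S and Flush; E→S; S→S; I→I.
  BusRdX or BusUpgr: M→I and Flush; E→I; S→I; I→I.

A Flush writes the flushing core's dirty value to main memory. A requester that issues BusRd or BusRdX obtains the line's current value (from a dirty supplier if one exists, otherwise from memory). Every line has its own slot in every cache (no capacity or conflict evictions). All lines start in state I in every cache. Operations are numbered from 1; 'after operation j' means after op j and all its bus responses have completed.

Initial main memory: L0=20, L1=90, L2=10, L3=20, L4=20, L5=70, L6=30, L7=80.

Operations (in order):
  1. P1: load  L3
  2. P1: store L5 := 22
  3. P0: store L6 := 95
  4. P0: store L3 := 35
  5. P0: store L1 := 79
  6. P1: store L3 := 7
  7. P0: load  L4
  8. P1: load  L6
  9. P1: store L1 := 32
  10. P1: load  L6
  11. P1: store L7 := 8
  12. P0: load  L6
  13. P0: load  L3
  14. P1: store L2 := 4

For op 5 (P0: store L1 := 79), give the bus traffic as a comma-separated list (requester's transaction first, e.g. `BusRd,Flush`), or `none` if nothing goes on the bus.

bus = BusRdX

1. P1: load  L3  bus=[BusRd]  L3: P0=I P1=E  mem[L3]=20
2. P1: store L5 := 22  bus=[BusRdX]  L5: P0=I P1=M  mem[L5]=70
3. P0: store L6 := 95  bus=[BusRdX]  L6: P0=M P1=I  mem[L6]=30
4. P0: store L3 := 35  bus=[BusRdX]  L3: P0=M P1=I  mem[L3]=20
5. P0: store L1 := 79  bus=[BusRdX]  L1: P0=M P1=I  mem[L1]=90
6. P1: store L3 := 7  bus=[BusRdX,Flush]  L3: P0=I P1=M  mem[L3]=35
7. P0: load  L4  bus=[BusRd]  L4: P0=E P1=I  mem[L4]=20
8. P1: load  L6  bus=[BusRd,Flush]  L6: P0=S P1=S  mem[L6]=95
9. P1: store L1 := 32  bus=[BusRdX,Flush]  L1: P0=I P1=M  mem[L1]=79
10. P1: load  L6  bus=[-]  L6: P0=S P1=S  mem[L6]=95
11. P1: store L7 := 8  bus=[BusRdX]  L7: P0=I P1=M  mem[L7]=80
12. P0: load  L6  bus=[-]  L6: P0=S P1=S  mem[L6]=95
13. P0: load  L3  bus=[BusRd,Flush]  L3: P0=S P1=S  mem[L3]=7
14. P1: store L2 := 4  bus=[BusRdX]  L2: P0=I P1=M  mem[L2]=10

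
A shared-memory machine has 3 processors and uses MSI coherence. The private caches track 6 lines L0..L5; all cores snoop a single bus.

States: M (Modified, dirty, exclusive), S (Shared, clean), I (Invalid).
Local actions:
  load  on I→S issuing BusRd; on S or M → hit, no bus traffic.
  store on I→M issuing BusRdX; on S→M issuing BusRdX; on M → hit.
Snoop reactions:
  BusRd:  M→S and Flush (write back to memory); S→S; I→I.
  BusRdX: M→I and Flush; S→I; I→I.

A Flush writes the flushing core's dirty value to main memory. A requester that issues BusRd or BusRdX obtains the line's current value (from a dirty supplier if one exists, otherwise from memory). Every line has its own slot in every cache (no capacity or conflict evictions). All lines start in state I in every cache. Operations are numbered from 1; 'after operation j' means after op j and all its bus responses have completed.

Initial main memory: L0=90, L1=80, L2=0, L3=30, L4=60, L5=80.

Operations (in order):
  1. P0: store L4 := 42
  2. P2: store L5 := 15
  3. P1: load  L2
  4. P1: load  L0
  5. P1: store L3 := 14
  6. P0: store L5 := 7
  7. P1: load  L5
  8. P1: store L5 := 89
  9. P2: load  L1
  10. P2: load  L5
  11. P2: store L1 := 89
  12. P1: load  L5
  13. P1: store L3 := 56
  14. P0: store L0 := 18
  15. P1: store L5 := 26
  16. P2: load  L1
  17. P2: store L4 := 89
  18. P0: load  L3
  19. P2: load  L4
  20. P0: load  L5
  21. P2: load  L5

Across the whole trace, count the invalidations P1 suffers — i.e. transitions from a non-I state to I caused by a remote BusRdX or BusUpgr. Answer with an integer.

invalidations = 1

1. P0: store L4 := 42  bus=[BusRdX]  L4: P0=M P1=I P2=I  mem[L4]=60
2. P2: store L5 := 15  bus=[BusRdX]  L5: P0=I P1=I P2=M  mem[L5]=80
3. P1: load  L2  bus=[BusRd]  L2: P0=I P1=S P2=I  mem[L2]=0
4. P1: load  L0  bus=[BusRd]  L0: P0=I P1=S P2=I  mem[L0]=90
5. P1: store L3 := 14  bus=[BusRdX]  L3: P0=I P1=M P2=I  mem[L3]=30
6. P0: store L5 := 7  bus=[BusRdX,Flush]  L5: P0=M P1=I P2=I  mem[L5]=15
7. P1: load  L5  bus=[BusRd,Flush]  L5: P0=S P1=S P2=I  mem[L5]=7
8. P1: store L5 := 89  bus=[BusRdX]  L5: P0=I P1=M P2=I  mem[L5]=7
9. P2: load  L1  bus=[BusRd]  L1: P0=I P1=I P2=S  mem[L1]=80
10. P2: load  L5  bus=[BusRd,Flush]  L5: P0=I P1=S P2=S  mem[L5]=89
11. P2: store L1 := 89  bus=[BusRdX]  L1: P0=I P1=I P2=M  mem[L1]=80
12. P1: load  L5  bus=[-]  L5: P0=I P1=S P2=S  mem[L5]=89
13. P1: store L3 := 56  bus=[-]  L3: P0=I P1=M P2=I  mem[L3]=30
14. P0: store L0 := 18  bus=[BusRdX]  L0: P0=M P1=I P2=I  mem[L0]=90
15. P1: store L5 := 26  bus=[BusRdX]  L5: P0=I P1=M P2=I  mem[L5]=89
16. P2: load  L1  bus=[-]  L1: P0=I P1=I P2=M  mem[L1]=80
17. P2: store L4 := 89  bus=[BusRdX,Flush]  L4: P0=I P1=I P2=M  mem[L4]=42
18. P0: load  L3  bus=[BusRd,Flush]  L3: P0=S P1=S P2=I  mem[L3]=56
19. P2: load  L4  bus=[-]  L4: P0=I P1=I P2=M  mem[L4]=42
20. P0: load  L5  bus=[BusRd,Flush]  L5: P0=S P1=S P2=I  mem[L5]=26
21. P2: load  L5  bus=[BusRd]  L5: P0=S P1=S P2=S  mem[L5]=26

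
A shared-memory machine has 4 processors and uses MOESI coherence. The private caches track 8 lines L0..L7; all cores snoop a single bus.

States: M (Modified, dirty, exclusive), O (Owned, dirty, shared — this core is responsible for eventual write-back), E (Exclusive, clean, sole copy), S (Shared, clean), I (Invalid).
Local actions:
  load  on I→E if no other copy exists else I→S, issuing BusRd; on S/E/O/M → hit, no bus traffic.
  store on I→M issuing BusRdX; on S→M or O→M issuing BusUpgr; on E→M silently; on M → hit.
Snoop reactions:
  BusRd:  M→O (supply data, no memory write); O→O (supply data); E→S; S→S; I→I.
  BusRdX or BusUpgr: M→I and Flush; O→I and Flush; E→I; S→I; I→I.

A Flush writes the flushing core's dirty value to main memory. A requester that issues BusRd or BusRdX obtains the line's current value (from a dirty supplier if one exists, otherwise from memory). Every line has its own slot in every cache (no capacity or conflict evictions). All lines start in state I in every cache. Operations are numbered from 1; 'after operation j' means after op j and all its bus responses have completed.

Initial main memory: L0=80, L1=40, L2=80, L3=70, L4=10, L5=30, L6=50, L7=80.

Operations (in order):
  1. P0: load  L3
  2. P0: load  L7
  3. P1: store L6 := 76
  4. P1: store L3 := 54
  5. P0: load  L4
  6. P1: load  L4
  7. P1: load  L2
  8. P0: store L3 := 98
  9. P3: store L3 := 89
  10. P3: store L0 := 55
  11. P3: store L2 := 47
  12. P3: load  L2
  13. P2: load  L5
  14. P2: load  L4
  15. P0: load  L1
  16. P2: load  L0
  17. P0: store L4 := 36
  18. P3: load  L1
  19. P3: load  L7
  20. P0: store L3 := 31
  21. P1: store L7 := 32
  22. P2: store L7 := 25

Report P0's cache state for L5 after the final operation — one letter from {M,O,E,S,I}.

[1] P0: load  L3 | P0:E(70), P1:I, P2:I, P3:I | bus: BusRd
[2] P0: load  L7 | P0:E(80), P1:I, P2:I, P3:I | bus: BusRd
[3] P1: store L6 := 76 | P0:I, P1:M(76), P2:I, P3:I | bus: BusRdX
[4] P1: store L3 := 54 | P0:I, P1:M(54), P2:I, P3:I | bus: BusRdX
[5] P0: load  L4 | P0:E(10), P1:I, P2:I, P3:I | bus: BusRd
[6] P1: load  L4 | P0:S(10), P1:S(10), P2:I, P3:I | bus: BusRd
[7] P1: load  L2 | P0:I, P1:E(80), P2:I, P3:I | bus: BusRd
[8] P0: store L3 := 98 | P0:M(98), P1:I, P2:I, P3:I | bus: BusRdX,Flush
[9] P3: store L3 := 89 | P0:I, P1:I, P2:I, P3:M(89) | bus: BusRdX,Flush
[10] P3: store L0 := 55 | P0:I, P1:I, P2:I, P3:M(55) | bus: BusRdX
[11] P3: store L2 := 47 | P0:I, P1:I, P2:I, P3:M(47) | bus: BusRdX
[12] P3: load  L2 | P0:I, P1:I, P2:I, P3:M(47) | bus: none
[13] P2: load  L5 | P0:I, P1:I, P2:E(30), P3:I | bus: BusRd
[14] P2: load  L4 | P0:S(10), P1:S(10), P2:S(10), P3:I | bus: BusRd
[15] P0: load  L1 | P0:E(40), P1:I, P2:I, P3:I | bus: BusRd
[16] P2: load  L0 | P0:I, P1:I, P2:S(55), P3:O(55) | bus: BusRd
[17] P0: store L4 := 36 | P0:M(36), P1:I, P2:I, P3:I | bus: BusUpgr
[18] P3: load  L1 | P0:S(40), P1:I, P2:I, P3:S(40) | bus: BusRd
[19] P3: load  L7 | P0:S(80), P1:I, P2:I, P3:S(80) | bus: BusRd
[20] P0: store L3 := 31 | P0:M(31), P1:I, P2:I, P3:I | bus: BusRdX,Flush
[21] P1: store L7 := 32 | P0:I, P1:M(32), P2:I, P3:I | bus: BusRdX
[22] P2: store L7 := 25 | P0:I, P1:I, P2:M(25), P3:I | bus: BusRdX,Flush

state = I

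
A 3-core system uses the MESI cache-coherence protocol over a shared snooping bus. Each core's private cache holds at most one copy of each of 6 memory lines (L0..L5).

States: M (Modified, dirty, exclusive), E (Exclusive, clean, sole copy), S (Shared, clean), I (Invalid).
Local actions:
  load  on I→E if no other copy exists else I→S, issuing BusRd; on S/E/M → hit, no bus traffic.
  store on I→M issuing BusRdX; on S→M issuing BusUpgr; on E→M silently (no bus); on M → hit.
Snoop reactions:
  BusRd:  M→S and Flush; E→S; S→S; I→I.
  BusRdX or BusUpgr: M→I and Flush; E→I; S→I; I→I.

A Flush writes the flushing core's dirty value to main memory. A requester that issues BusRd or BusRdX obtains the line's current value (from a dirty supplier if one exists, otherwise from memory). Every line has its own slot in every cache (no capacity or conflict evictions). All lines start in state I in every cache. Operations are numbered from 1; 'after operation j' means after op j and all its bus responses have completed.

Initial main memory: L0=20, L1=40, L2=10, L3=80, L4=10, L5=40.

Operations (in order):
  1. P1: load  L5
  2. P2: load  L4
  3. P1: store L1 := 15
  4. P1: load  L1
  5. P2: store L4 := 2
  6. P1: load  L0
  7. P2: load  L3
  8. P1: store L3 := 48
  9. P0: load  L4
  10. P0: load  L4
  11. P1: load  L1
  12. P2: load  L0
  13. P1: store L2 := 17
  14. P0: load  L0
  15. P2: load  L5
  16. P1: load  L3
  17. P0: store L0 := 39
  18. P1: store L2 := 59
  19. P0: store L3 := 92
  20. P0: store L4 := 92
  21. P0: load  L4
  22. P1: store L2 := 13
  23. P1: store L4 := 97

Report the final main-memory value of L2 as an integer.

[1] P1: load  L5 | P0:I, P1:E(40), P2:I | bus: BusRd
[2] P2: load  L4 | P0:I, P1:I, P2:E(10) | bus: BusRd
[3] P1: store L1 := 15 | P0:I, P1:M(15), P2:I | bus: BusRdX
[4] P1: load  L1 | P0:I, P1:M(15), P2:I | bus: none
[5] P2: store L4 := 2 | P0:I, P1:I, P2:M(2) | bus: none
[6] P1: load  L0 | P0:I, P1:E(20), P2:I | bus: BusRd
[7] P2: load  L3 | P0:I, P1:I, P2:E(80) | bus: BusRd
[8] P1: store L3 := 48 | P0:I, P1:M(48), P2:I | bus: BusRdX
[9] P0: load  L4 | P0:S(2), P1:I, P2:S(2) | bus: BusRd,Flush
[10] P0: load  L4 | P0:S(2), P1:I, P2:S(2) | bus: none
[11] P1: load  L1 | P0:I, P1:M(15), P2:I | bus: none
[12] P2: load  L0 | P0:I, P1:S(20), P2:S(20) | bus: BusRd
[13] P1: store L2 := 17 | P0:I, P1:M(17), P2:I | bus: BusRdX
[14] P0: load  L0 | P0:S(20), P1:S(20), P2:S(20) | bus: BusRd
[15] P2: load  L5 | P0:I, P1:S(40), P2:S(40) | bus: BusRd
[16] P1: load  L3 | P0:I, P1:M(48), P2:I | bus: none
[17] P0: store L0 := 39 | P0:M(39), P1:I, P2:I | bus: BusUpgr
[18] P1: store L2 := 59 | P0:I, P1:M(59), P2:I | bus: none
[19] P0: store L3 := 92 | P0:M(92), P1:I, P2:I | bus: BusRdX,Flush
[20] P0: store L4 := 92 | P0:M(92), P1:I, P2:I | bus: BusUpgr
[21] P0: load  L4 | P0:M(92), P1:I, P2:I | bus: none
[22] P1: store L2 := 13 | P0:I, P1:M(13), P2:I | bus: none
[23] P1: store L4 := 97 | P0:I, P1:M(97), P2:I | bus: BusRdX,Flush

memory[L2] = 10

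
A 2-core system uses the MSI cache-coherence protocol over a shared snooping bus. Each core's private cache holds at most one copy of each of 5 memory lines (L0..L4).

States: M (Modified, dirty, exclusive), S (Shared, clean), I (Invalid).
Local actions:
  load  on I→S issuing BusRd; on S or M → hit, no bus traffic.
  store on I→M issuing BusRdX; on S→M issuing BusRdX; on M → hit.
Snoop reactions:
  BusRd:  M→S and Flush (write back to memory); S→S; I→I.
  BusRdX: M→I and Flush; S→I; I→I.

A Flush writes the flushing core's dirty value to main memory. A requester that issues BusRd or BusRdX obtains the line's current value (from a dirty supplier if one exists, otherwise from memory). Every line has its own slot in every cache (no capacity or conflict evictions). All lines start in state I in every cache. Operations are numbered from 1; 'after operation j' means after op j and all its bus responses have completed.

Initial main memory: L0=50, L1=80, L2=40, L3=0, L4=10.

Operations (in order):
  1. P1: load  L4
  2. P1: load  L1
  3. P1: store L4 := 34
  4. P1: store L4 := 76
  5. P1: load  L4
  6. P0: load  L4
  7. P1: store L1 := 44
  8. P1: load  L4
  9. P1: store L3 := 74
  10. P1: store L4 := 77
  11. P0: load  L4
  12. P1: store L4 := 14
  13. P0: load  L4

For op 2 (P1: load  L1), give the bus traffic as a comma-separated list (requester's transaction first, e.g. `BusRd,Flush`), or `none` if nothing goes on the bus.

bus = BusRd

  op1 P1: load  L4 → I/S on L4; bus BusRd; mem=10
  op2 P1: load  L1 → I/S on L1; bus BusRd; mem=80
  op3 P1: store L4 := 34 → I/M on L4; bus BusRdX; mem=10
  op4 P1: store L4 := 76 → I/M on L4; bus (none); mem=10
  op5 P1: load  L4 → I/M on L4; bus (none); mem=10
  op6 P0: load  L4 → S/S on L4; bus BusRd Flush; mem=76
  op7 P1: store L1 := 44 → I/M on L1; bus BusRdX; mem=80
  op8 P1: load  L4 → S/S on L4; bus (none); mem=76
  op9 P1: store L3 := 74 → I/M on L3; bus BusRdX; mem=0
  op10 P1: store L4 := 77 → I/M on L4; bus BusRdX; mem=76
  op11 P0: load  L4 → S/S on L4; bus BusRd Flush; mem=77
  op12 P1: store L4 := 14 → I/M on L4; bus BusRdX; mem=77
  op13 P0: load  L4 → S/S on L4; bus BusRd Flush; mem=14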